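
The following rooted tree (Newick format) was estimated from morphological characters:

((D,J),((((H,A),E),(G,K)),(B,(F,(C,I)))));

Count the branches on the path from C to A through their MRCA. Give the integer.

The MRCA of C and A is the node subtending ((((H,A),E),(G,K)),(B,(F,(C,I)))).
From C up to that node: 4 branches. From A up to the same node: 4 branches. Total: 4 + 4 = 8.

8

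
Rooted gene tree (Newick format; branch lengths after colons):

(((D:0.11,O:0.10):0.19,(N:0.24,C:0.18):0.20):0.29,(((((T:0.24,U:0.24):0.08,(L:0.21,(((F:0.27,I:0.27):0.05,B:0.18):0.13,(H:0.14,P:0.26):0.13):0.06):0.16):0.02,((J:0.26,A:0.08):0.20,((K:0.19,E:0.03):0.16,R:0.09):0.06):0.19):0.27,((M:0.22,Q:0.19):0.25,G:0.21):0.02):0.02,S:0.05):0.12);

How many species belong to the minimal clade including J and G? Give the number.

The MRCA of J and G is the node subtending ((((T,U),(L,(((F,I),B),(H,P)))),((J,A),((K,E),R))),((M,Q),G)).
That clade contains 16 terminal taxa: A, B, E, F, G, H, I, J, K, L, M, P, Q, R, T, U.

16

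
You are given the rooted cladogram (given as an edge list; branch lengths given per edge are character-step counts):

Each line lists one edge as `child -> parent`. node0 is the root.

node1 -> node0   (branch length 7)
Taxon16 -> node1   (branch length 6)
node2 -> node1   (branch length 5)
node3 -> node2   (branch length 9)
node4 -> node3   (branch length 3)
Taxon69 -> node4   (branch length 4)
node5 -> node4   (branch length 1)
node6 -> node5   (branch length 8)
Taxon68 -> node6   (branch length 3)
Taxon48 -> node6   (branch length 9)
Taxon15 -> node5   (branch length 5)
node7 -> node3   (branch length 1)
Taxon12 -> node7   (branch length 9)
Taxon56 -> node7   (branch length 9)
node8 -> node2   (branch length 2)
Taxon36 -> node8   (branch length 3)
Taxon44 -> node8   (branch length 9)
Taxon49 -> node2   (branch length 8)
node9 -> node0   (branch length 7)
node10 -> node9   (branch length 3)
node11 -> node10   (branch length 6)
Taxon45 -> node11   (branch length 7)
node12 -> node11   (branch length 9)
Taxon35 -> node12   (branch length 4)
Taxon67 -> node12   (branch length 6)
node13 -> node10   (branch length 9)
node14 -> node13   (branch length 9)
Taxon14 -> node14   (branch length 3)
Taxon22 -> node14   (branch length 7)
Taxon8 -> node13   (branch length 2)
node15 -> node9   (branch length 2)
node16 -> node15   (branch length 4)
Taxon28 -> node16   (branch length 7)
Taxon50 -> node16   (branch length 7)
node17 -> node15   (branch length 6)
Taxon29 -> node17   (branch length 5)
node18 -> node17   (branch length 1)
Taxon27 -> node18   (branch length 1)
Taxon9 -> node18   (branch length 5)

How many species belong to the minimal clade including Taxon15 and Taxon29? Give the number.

The MRCA of Taxon15 and Taxon29 is the root, so the clade is the entire tree.
That clade contains 21 terminal taxa: Taxon12, Taxon14, Taxon15, Taxon16, Taxon22, Taxon27, Taxon28, Taxon29, Taxon35, Taxon36, Taxon44, Taxon45, Taxon48, Taxon49, Taxon50, Taxon56, Taxon67, Taxon68, Taxon69, Taxon8, Taxon9.

21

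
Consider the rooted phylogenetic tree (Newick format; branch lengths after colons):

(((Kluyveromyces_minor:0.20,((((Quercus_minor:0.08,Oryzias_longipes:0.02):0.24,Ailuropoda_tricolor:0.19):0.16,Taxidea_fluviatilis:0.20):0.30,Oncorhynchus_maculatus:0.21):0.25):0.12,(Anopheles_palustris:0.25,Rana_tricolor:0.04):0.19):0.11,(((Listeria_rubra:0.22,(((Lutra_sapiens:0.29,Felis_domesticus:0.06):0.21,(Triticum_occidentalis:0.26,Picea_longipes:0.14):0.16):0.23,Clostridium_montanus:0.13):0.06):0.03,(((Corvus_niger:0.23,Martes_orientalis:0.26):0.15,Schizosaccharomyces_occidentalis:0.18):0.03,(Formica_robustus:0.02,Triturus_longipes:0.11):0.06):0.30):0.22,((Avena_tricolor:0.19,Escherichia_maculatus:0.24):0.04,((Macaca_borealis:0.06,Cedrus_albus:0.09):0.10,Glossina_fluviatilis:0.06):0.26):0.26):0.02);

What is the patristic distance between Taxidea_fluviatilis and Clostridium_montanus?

1.44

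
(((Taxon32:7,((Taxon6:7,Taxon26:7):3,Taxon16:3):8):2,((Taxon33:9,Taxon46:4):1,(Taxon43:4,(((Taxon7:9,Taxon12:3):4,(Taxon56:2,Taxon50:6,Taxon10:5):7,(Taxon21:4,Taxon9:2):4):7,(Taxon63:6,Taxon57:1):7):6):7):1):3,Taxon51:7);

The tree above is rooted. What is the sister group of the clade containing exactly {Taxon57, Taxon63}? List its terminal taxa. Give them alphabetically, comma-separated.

Taxon10, Taxon12, Taxon21, Taxon50, Taxon56, Taxon7, Taxon9

The clade containing exactly {Taxon57, Taxon63} attaches to the tree at the node subtending (((Taxon7,Taxon12),(Taxon56,Taxon50,Taxon10),(Taxon21,Taxon9)),(Taxon63,Taxon57)).
The other lineage descending from that same node — the sister group — is ((Taxon7,Taxon12),(Taxon56,Taxon50,Taxon10),(Taxon21,Taxon9)); its 7 tips in alphabetical order are the answer.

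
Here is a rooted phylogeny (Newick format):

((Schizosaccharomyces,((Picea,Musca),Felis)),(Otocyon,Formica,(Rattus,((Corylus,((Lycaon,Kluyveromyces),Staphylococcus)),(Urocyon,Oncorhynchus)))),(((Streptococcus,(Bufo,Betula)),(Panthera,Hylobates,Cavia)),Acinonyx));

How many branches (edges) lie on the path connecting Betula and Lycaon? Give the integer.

12

The MRCA of Betula and Lycaon is the root of the tree.
From Betula up to that node: 5 branches. From Lycaon up to the same node: 7 branches. Total: 5 + 7 = 12.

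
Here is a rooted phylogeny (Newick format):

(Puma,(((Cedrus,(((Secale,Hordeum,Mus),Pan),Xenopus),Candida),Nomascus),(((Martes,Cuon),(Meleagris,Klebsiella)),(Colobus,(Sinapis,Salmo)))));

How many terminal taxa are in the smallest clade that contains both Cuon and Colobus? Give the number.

The MRCA of Cuon and Colobus is the node subtending (((Martes,Cuon),(Meleagris,Klebsiella)),(Colobus,(Sinapis,Salmo))).
That clade contains 7 terminal taxa: Colobus, Cuon, Klebsiella, Martes, Meleagris, Salmo, Sinapis.

7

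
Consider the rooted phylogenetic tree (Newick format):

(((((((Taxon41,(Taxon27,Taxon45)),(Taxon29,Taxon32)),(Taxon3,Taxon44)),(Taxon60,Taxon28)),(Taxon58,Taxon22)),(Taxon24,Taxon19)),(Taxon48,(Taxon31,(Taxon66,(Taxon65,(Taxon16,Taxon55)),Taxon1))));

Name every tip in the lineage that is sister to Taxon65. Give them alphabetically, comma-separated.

Taxon16, Taxon55

Taxon65 attaches to the tree at the node subtending (Taxon65,(Taxon16,Taxon55)).
The other lineage descending from that same node — the sister group — is (Taxon16,Taxon55); its 2 tips in alphabetical order are the answer.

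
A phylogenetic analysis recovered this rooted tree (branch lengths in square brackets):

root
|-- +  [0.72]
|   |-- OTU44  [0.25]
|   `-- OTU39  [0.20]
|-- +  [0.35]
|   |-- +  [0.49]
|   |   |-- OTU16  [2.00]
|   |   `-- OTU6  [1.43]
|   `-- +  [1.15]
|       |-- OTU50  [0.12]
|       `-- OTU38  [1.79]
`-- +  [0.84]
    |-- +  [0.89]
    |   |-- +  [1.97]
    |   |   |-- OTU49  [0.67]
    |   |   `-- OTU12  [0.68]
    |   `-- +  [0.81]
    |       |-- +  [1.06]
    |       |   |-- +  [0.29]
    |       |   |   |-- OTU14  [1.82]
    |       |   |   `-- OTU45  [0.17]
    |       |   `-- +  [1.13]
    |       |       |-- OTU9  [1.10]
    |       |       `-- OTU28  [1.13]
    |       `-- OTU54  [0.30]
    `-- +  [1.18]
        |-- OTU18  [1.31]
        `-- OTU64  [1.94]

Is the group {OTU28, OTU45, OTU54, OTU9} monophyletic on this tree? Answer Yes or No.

The MRCA of the listed taxa subtends (((OTU14,OTU45),(OTU9,OTU28)),OTU54).
That clade also contains OTU14, which is not in the proposed group, so the group is not monophyletic.

No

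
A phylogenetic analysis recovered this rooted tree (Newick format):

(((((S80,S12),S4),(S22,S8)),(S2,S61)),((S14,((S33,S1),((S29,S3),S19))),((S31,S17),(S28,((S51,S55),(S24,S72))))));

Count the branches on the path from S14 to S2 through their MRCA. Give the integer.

The MRCA of S14 and S2 is the root of the tree.
From S14 up to that node: 3 branches. From S2 up to the same node: 3 branches. Total: 3 + 3 = 6.

6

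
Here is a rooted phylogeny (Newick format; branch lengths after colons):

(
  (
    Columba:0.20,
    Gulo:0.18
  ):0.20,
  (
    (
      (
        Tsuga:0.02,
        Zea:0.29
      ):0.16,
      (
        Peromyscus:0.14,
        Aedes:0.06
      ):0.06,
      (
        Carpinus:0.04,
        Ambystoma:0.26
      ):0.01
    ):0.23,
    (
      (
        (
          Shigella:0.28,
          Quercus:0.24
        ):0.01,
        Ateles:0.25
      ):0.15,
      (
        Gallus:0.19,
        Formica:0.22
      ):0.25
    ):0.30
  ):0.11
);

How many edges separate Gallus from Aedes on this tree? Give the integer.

The MRCA of Gallus and Aedes is the node subtending (((Tsuga,Zea),(Peromyscus,Aedes),(Carpinus,Ambystoma)),(((Shigella,Quercus),Ateles),(Gallus,Formica))).
From Gallus up to that node: 3 branches. From Aedes up to the same node: 3 branches. Total: 3 + 3 = 6.

6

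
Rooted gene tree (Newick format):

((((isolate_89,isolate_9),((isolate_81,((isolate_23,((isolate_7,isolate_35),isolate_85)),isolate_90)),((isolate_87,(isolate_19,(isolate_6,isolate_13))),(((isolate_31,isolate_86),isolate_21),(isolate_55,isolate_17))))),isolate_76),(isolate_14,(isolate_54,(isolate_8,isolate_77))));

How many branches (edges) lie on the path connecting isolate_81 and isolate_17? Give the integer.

The MRCA of isolate_81 and isolate_17 is the node subtending ((isolate_81,((isolate_23,((isolate_7,isolate_35),isolate_85)),isolate_90)),((isolate_87,(isolate_19,(isolate_6,isolate_13))),(((isolate_31,isolate_86),isolate_21),(isolate_55,isolate_17)))).
From isolate_81 up to that node: 2 branches. From isolate_17 up to the same node: 4 branches. Total: 2 + 4 = 6.

6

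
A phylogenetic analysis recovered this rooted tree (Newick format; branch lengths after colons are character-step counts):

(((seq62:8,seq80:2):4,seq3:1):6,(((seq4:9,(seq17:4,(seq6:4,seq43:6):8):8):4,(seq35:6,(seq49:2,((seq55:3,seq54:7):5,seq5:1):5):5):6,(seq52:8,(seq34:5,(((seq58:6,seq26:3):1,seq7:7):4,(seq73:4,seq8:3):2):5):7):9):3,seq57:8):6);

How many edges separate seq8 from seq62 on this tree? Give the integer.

10

The MRCA of seq8 and seq62 is the root of the tree.
From seq8 up to that node: 7 branches. From seq62 up to the same node: 3 branches. Total: 7 + 3 = 10.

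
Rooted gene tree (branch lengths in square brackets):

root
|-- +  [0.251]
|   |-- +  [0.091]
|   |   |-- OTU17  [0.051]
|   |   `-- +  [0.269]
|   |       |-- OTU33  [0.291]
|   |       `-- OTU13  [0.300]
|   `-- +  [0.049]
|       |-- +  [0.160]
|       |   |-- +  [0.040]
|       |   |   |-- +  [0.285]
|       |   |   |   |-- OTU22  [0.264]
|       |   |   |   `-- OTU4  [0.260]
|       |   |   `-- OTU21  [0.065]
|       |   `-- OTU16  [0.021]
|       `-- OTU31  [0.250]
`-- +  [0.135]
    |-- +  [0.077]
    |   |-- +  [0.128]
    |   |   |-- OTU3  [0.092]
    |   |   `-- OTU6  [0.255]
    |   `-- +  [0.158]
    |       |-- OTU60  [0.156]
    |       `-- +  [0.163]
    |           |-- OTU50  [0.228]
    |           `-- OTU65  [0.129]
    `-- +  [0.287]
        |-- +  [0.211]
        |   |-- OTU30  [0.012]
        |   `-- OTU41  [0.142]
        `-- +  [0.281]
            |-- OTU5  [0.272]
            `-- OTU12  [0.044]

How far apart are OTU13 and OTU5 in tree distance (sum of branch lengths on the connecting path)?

1.886

The path runs OTU13 → … → MRCA → … → OTU5; the MRCA is the root of the tree.
Branch lengths along that path: 0.300 + 0.269 + 0.091 + 0.251 + 0.135 + 0.287 + 0.281 + 0.272 = 1.886.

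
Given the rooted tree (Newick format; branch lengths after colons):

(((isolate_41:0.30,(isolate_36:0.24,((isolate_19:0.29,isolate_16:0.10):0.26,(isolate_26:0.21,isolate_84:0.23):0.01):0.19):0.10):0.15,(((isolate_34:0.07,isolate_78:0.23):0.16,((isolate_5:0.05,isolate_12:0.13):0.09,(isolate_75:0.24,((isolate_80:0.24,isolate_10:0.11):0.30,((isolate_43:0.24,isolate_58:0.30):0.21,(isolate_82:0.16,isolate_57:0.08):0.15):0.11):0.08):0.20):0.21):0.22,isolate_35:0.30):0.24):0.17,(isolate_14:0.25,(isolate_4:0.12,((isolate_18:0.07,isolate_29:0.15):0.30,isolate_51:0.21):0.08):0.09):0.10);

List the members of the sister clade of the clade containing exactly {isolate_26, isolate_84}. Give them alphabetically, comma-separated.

The clade containing exactly {isolate_26, isolate_84} attaches to the tree at the node subtending ((isolate_19,isolate_16),(isolate_26,isolate_84)).
The other lineage descending from that same node — the sister group — is (isolate_19,isolate_16); its 2 tips in alphabetical order are the answer.

isolate_16, isolate_19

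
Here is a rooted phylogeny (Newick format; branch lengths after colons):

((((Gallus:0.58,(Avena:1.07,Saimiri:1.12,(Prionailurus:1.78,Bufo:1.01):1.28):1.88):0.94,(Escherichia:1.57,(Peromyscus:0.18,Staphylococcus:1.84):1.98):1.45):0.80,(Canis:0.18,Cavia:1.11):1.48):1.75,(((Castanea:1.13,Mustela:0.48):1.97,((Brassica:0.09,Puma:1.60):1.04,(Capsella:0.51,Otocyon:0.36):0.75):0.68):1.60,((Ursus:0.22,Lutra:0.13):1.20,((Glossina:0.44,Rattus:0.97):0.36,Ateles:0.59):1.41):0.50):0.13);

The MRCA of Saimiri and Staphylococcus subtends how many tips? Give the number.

8

The MRCA of Saimiri and Staphylococcus is the node subtending ((Gallus,(Avena,Saimiri,(Prionailurus,Bufo))),(Escherichia,(Peromyscus,Staphylococcus))).
That clade contains 8 terminal taxa: Avena, Bufo, Escherichia, Gallus, Peromyscus, Prionailurus, Saimiri, Staphylococcus.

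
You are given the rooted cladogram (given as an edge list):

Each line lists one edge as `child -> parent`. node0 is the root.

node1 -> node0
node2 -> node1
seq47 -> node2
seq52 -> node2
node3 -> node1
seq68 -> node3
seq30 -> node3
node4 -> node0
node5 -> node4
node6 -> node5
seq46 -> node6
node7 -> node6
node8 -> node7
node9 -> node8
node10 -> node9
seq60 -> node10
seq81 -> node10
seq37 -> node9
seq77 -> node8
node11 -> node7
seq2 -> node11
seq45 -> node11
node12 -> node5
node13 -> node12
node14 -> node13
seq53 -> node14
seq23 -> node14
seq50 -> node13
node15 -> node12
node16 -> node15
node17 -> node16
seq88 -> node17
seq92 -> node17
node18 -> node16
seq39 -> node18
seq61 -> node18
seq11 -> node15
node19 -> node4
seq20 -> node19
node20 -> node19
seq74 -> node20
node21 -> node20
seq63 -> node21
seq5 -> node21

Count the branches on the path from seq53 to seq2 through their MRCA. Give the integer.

The MRCA of seq53 and seq2 is the node subtending ((seq46,((((seq60,seq81),seq37),seq77),(seq2,seq45))),(((seq53,seq23),seq50),(((seq88,seq92),(seq39,seq61)),seq11))).
From seq53 up to that node: 4 branches. From seq2 up to the same node: 4 branches. Total: 4 + 4 = 8.

8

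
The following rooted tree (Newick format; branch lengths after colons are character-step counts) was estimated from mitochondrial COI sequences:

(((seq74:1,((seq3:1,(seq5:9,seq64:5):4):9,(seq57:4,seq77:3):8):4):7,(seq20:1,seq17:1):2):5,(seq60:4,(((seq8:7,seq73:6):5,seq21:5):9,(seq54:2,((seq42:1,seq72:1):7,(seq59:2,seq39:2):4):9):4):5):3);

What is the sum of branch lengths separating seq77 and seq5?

33

The path runs seq77 → … → MRCA → … → seq5; the MRCA is the node subtending ((seq3,(seq5,seq64)),(seq57,seq77)).
Branch lengths along that path: 3 + 8 + 9 + 4 + 9 = 33.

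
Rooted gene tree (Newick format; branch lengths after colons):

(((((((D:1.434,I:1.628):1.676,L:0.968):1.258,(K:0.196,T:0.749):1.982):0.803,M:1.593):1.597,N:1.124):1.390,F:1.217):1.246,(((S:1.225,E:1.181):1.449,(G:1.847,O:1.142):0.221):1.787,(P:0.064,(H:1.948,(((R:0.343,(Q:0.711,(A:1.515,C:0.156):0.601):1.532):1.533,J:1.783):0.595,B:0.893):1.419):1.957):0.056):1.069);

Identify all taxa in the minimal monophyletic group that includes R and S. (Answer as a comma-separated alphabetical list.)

A, B, C, E, G, H, J, O, P, Q, R, S

Tracing R: it sits inside (R,(Q,(A,C))).
Tracing S: it sits inside (S,E).
The smallest clade enclosing both is (((S,E),(G,O)),(P,(H,(((R,(Q,(A,C))),J),B)))); the answer is its 12 terminal taxa in alphabetical order.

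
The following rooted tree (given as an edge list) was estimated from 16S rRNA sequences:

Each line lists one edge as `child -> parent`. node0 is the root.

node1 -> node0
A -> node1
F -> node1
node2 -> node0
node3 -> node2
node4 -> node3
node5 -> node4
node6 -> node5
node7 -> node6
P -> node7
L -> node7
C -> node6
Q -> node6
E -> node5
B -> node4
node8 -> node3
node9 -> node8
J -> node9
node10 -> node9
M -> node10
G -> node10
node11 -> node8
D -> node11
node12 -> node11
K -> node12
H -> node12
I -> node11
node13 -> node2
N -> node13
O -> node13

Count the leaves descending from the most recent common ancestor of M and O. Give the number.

15

The MRCA of M and O is the node subtending ((((((P,L),C,Q),E),B),((J,(M,G)),(D,(K,H),I))),(N,O)).
That clade contains 15 terminal taxa: B, C, D, E, G, H, I, J, K, L, M, N, O, P, Q.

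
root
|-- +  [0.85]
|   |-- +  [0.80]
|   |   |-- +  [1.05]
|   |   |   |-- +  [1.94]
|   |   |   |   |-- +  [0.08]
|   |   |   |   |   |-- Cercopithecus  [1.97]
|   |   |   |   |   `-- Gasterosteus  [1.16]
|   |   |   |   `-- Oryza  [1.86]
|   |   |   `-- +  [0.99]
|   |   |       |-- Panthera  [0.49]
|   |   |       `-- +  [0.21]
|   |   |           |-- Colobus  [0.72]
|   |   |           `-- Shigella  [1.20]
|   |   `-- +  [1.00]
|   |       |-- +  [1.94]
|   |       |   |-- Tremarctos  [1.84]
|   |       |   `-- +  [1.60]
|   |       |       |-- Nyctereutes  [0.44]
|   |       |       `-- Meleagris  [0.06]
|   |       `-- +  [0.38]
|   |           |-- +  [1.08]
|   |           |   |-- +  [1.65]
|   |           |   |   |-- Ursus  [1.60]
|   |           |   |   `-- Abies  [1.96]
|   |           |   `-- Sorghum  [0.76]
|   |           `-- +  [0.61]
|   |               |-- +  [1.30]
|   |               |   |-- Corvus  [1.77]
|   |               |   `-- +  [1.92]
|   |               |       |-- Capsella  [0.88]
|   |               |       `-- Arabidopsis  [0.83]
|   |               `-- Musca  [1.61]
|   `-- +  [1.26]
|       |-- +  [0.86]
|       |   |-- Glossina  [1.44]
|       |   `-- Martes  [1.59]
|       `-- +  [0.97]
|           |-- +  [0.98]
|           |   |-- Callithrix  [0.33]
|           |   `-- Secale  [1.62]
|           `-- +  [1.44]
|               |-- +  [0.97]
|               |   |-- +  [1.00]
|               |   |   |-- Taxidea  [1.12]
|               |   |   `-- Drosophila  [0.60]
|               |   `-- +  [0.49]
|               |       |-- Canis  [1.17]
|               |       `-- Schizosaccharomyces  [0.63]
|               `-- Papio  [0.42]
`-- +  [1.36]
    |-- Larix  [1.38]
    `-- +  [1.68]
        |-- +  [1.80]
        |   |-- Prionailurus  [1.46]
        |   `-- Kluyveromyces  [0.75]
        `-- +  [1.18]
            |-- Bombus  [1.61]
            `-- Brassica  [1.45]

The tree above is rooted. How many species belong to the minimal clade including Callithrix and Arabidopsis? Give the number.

The MRCA of Callithrix and Arabidopsis is the node subtending (((((Cercopithecus,Gasterosteus),Oryza),(Panthera,(Colobus,Shigella))),((Tremarctos,(Nyctereutes,Meleagris)),(((Ursus,Abies),Sorghum),((Corvus,(Capsella,Arabidopsis)),Musca)))),((Glossina,Martes),((Callithrix,Secale),(((Taxidea,Drosophila),(Canis,Schizosaccharomyces)),Papio)))).
That clade contains 25 terminal taxa: Abies, Arabidopsis, Callithrix, Canis, Capsella, Cercopithecus, Colobus, Corvus, Drosophila, Gasterosteus, Glossina, Martes, Meleagris, Musca, Nyctereutes, Oryza, Panthera, Papio, Schizosaccharomyces, Secale, Shigella, Sorghum, Taxidea, Tremarctos, Ursus.

25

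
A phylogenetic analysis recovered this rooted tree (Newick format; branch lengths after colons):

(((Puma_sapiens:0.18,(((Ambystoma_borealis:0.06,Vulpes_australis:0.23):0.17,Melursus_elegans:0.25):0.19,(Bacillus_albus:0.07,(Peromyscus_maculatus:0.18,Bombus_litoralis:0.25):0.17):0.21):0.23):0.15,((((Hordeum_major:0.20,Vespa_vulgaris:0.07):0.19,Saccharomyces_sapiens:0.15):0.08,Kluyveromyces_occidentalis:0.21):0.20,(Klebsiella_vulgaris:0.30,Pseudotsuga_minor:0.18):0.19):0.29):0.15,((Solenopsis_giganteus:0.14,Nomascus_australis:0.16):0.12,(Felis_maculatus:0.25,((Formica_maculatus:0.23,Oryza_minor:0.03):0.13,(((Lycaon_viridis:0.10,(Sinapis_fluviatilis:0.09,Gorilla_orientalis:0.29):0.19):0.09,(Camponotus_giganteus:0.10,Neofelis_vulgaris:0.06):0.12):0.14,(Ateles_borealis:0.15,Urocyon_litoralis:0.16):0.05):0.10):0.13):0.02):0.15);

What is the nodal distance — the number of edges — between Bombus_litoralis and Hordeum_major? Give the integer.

10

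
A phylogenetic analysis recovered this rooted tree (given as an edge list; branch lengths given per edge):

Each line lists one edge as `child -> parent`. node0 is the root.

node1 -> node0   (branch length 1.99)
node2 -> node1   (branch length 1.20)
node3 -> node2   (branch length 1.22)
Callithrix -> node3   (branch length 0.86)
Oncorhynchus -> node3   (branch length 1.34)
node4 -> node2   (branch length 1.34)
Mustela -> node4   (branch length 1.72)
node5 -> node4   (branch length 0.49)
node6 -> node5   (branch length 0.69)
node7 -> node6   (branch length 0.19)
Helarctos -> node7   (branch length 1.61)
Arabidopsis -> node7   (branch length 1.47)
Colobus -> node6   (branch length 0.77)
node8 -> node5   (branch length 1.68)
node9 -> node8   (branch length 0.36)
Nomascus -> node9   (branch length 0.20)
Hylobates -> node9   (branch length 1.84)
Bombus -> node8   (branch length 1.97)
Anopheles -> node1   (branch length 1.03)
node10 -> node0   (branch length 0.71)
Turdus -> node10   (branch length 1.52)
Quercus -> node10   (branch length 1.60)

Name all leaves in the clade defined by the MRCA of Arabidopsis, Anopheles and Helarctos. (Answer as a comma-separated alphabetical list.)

Tracing Arabidopsis: it sits inside (Helarctos,Arabidopsis).
Tracing Anopheles: it sits inside (((Callithrix,Oncorhynchus),(Mustela,(((Helarctos,Arabidopsis),Colobus),((Nomascus,Hylobates),Bombus)))),Anopheles).
Tracing Helarctos: it sits inside (Helarctos,Arabidopsis).
The smallest clade enclosing all 3 is (((Callithrix,Oncorhynchus),(Mustela,(((Helarctos,Arabidopsis),Colobus),((Nomascus,Hylobates),Bombus)))),Anopheles); the answer is its 10 terminal taxa in alphabetical order.

Anopheles, Arabidopsis, Bombus, Callithrix, Colobus, Helarctos, Hylobates, Mustela, Nomascus, Oncorhynchus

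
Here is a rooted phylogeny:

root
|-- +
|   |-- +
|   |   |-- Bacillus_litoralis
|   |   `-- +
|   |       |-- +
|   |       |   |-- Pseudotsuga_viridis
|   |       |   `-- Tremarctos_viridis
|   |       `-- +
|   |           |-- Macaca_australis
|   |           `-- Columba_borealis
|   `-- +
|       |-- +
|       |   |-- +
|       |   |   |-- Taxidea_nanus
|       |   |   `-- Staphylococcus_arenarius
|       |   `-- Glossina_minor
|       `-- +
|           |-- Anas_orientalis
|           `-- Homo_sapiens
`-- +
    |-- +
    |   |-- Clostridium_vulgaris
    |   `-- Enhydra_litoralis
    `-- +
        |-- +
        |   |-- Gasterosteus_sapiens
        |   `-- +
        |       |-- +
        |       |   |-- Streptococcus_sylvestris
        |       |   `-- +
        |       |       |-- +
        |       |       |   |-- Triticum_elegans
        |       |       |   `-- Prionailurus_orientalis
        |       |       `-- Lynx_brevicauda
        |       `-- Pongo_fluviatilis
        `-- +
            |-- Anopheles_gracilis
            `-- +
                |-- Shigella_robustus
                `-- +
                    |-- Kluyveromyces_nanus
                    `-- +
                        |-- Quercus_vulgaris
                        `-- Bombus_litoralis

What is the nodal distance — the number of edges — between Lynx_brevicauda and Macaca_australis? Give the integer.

12

The MRCA of Lynx_brevicauda and Macaca_australis is the root of the tree.
From Lynx_brevicauda up to that node: 7 branches. From Macaca_australis up to the same node: 5 branches. Total: 7 + 5 = 12.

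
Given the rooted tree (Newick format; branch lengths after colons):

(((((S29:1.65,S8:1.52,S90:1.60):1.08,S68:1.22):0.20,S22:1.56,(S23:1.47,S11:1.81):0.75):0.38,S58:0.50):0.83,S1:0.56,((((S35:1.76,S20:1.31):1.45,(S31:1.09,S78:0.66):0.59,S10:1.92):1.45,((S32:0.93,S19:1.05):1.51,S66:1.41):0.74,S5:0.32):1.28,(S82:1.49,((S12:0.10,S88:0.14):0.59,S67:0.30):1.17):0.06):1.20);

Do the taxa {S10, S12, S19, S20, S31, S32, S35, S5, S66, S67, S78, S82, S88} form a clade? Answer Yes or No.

Yes

The most recent common ancestor of these taxa subtends ((((S35,S20),(S31,S78),S10),((S32,S19),S66),S5),(S82,((S12,S88),S67))).
That clade has exactly 13 tips — every listed taxon and nothing else — so the group is monophyletic.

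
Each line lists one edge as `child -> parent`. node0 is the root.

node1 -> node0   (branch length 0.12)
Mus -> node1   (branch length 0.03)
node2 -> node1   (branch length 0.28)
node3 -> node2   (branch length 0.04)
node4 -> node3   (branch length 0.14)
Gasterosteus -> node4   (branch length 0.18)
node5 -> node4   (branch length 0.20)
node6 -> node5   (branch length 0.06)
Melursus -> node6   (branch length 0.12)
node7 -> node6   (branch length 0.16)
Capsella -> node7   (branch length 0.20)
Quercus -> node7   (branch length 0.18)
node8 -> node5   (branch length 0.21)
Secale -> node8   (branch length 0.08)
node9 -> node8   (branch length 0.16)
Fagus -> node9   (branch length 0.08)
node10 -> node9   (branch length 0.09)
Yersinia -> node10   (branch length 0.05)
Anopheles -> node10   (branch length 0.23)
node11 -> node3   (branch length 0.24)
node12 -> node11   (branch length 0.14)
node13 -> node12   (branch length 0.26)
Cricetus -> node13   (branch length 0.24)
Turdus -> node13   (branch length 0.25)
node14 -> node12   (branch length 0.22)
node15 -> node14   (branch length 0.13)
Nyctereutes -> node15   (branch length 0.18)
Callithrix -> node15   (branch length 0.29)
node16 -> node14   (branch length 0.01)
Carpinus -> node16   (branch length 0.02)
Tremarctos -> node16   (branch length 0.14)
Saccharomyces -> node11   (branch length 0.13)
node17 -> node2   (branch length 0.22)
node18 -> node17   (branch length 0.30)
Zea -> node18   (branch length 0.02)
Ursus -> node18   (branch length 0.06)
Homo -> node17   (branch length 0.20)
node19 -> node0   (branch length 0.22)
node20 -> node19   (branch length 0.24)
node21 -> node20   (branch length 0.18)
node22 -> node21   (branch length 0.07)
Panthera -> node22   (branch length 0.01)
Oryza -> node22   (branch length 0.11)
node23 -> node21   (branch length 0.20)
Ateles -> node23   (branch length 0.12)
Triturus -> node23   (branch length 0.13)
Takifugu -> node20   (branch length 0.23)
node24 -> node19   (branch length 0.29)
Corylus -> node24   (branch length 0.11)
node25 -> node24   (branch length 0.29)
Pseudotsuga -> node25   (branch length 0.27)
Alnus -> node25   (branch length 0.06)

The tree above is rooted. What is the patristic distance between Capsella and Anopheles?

The path runs Capsella → … → MRCA → … → Anopheles; the MRCA is the node subtending ((Melursus,(Capsella,Quercus)),(Secale,(Fagus,(Yersinia,Anopheles)))).
Branch lengths along that path: 0.20 + 0.16 + 0.06 + 0.21 + 0.16 + 0.09 + 0.23 = 1.11.

1.11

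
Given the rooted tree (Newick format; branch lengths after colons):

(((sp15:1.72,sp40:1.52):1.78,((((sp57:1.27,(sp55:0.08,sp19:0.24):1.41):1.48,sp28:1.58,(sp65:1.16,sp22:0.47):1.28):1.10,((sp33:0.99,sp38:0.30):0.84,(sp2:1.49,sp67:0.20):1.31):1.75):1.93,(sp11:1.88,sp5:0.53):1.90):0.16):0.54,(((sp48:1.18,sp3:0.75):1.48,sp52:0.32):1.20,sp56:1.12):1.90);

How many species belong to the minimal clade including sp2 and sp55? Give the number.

The MRCA of sp2 and sp55 is the node subtending (((sp57,(sp55,sp19)),sp28,(sp65,sp22)),((sp33,sp38),(sp2,sp67))).
That clade contains 10 terminal taxa: sp19, sp2, sp22, sp28, sp33, sp38, sp55, sp57, sp65, sp67.

10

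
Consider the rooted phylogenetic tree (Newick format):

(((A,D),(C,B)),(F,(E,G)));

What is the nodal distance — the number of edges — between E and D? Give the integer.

6

The MRCA of E and D is the root of the tree.
From E up to that node: 3 branches. From D up to the same node: 3 branches. Total: 3 + 3 = 6.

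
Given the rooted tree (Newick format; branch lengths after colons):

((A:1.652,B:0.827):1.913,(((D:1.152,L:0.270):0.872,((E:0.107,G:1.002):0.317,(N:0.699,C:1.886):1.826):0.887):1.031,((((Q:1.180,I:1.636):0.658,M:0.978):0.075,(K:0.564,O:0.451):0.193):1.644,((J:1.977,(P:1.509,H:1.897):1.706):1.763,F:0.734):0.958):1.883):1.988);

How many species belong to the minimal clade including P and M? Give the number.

The MRCA of P and M is the node subtending ((((Q,I),M),(K,O)),((J,(P,H)),F)).
That clade contains 9 terminal taxa: F, H, I, J, K, M, O, P, Q.

9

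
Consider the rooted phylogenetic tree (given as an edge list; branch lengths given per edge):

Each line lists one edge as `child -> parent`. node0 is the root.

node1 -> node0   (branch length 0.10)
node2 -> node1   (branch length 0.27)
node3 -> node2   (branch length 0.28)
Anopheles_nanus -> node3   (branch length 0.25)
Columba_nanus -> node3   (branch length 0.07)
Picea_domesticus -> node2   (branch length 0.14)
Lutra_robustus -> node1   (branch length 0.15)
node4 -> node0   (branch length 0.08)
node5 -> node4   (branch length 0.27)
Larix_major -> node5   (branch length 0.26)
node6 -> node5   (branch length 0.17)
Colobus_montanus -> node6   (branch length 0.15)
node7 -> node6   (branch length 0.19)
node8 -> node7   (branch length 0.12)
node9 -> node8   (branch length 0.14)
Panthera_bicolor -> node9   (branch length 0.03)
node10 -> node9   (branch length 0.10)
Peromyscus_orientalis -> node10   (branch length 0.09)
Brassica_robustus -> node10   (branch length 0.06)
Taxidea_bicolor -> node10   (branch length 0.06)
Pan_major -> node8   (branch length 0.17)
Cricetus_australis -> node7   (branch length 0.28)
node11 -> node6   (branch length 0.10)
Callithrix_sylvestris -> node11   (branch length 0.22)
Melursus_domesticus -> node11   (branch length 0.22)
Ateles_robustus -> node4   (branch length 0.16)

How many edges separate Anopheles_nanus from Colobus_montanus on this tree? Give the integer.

8

The MRCA of Anopheles_nanus and Colobus_montanus is the root of the tree.
From Anopheles_nanus up to that node: 4 branches. From Colobus_montanus up to the same node: 4 branches. Total: 4 + 4 = 8.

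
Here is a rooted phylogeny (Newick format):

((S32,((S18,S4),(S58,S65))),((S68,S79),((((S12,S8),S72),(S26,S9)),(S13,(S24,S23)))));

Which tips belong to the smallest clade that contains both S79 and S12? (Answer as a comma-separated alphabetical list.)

Tracing S79: it sits inside (S68,S79).
Tracing S12: it sits inside (S12,S8).
The smallest clade enclosing both is ((S68,S79),((((S12,S8),S72),(S26,S9)),(S13,(S24,S23)))); the answer is its 10 terminal taxa in alphabetical order.

S12, S13, S23, S24, S26, S68, S72, S79, S8, S9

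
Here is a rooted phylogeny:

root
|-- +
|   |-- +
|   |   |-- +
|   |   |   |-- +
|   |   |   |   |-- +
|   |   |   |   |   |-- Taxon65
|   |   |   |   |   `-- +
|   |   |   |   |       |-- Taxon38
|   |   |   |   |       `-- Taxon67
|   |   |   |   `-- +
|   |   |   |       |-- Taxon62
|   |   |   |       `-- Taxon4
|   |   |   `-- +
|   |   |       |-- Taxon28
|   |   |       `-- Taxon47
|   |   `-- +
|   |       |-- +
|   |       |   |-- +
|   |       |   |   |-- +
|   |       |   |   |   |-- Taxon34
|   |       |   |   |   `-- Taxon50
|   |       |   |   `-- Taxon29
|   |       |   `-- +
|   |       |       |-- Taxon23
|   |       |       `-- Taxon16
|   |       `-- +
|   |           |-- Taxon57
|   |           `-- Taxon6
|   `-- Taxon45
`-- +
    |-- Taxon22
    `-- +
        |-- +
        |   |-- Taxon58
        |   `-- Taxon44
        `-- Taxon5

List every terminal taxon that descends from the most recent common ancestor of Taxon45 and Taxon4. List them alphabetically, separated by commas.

Taxon16, Taxon23, Taxon28, Taxon29, Taxon34, Taxon38, Taxon4, Taxon45, Taxon47, Taxon50, Taxon57, Taxon6, Taxon62, Taxon65, Taxon67

Tracing Taxon45: it sits inside (((((Taxon65,(Taxon38,Taxon67)),(Taxon62,Taxon4)),(Taxon28,Taxon47)),((((Taxon34,Taxon50),Taxon29),(Taxon23,Taxon16)),(Taxon57,Taxon6))),Taxon45).
Tracing Taxon4: it sits inside (Taxon62,Taxon4).
The smallest clade enclosing both is (((((Taxon65,(Taxon38,Taxon67)),(Taxon62,Taxon4)),(Taxon28,Taxon47)),((((Taxon34,Taxon50),Taxon29),(Taxon23,Taxon16)),(Taxon57,Taxon6))),Taxon45); the answer is its 15 terminal taxa in alphabetical order.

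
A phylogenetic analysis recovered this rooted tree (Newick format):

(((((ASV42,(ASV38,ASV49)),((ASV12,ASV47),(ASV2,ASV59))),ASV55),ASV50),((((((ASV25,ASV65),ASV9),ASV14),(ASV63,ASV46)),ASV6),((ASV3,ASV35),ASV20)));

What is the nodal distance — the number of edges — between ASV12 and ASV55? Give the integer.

5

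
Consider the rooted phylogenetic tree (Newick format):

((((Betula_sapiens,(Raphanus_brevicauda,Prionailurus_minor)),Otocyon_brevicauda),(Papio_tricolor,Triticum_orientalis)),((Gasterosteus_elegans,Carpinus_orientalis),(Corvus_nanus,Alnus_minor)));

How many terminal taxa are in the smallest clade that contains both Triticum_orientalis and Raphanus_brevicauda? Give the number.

The MRCA of Triticum_orientalis and Raphanus_brevicauda is the node subtending (((Betula_sapiens,(Raphanus_brevicauda,Prionailurus_minor)),Otocyon_brevicauda),(Papio_tricolor,Triticum_orientalis)).
That clade contains 6 terminal taxa: Betula_sapiens, Otocyon_brevicauda, Papio_tricolor, Prionailurus_minor, Raphanus_brevicauda, Triticum_orientalis.

6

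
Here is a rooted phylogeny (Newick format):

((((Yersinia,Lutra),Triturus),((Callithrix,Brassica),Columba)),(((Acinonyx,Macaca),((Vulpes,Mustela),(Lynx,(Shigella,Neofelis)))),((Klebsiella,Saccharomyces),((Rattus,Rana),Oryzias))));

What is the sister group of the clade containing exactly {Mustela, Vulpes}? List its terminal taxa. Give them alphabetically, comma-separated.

Lynx, Neofelis, Shigella

The clade containing exactly {Mustela, Vulpes} attaches to the tree at the node subtending ((Vulpes,Mustela),(Lynx,(Shigella,Neofelis))).
The other lineage descending from that same node — the sister group — is (Lynx,(Shigella,Neofelis)); its 3 tips in alphabetical order are the answer.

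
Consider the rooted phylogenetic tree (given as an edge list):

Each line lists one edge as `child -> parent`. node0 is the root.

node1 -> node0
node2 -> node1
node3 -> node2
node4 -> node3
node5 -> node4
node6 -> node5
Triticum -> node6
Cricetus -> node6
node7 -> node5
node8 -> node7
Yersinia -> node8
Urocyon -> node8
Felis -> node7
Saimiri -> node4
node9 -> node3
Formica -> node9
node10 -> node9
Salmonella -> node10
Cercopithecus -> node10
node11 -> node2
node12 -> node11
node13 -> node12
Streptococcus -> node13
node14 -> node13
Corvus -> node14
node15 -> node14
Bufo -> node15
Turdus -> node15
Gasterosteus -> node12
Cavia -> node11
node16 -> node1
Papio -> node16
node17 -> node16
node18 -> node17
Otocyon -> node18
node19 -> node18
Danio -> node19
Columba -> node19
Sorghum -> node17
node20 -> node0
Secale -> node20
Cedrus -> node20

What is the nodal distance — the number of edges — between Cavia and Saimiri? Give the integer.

5

The MRCA of Cavia and Saimiri is the node subtending (((((Triticum,Cricetus),((Yersinia,Urocyon),Felis)),Saimiri),(Formica,(Salmonella,Cercopithecus))),(((Streptococcus,(Corvus,(Bufo,Turdus))),Gasterosteus),Cavia)).
From Cavia up to that node: 2 branches. From Saimiri up to the same node: 3 branches. Total: 2 + 3 = 5.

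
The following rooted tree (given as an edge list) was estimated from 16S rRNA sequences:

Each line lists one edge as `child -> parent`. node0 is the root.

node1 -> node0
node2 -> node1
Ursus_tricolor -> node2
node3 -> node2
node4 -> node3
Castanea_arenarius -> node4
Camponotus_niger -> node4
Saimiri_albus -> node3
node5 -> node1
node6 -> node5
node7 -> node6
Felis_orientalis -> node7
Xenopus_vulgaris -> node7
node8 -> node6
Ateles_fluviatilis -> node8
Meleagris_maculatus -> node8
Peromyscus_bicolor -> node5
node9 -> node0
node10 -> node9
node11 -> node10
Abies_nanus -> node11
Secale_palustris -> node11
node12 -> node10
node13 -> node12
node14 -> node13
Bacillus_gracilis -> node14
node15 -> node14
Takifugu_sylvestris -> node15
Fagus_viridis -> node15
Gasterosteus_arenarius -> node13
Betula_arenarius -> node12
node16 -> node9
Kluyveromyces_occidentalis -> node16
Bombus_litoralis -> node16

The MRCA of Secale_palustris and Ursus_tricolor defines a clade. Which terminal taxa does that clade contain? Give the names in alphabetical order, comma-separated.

Tracing Secale_palustris: it sits inside (Abies_nanus,Secale_palustris).
Tracing Ursus_tricolor: it sits inside (Ursus_tricolor,((Castanea_arenarius,Camponotus_niger),Saimiri_albus)).
The smallest clade enclosing both is the whole tree (their MRCA is the root), so the answer is all 18 tips in alphabetical order.

Abies_nanus, Ateles_fluviatilis, Bacillus_gracilis, Betula_arenarius, Bombus_litoralis, Camponotus_niger, Castanea_arenarius, Fagus_viridis, Felis_orientalis, Gasterosteus_arenarius, Kluyveromyces_occidentalis, Meleagris_maculatus, Peromyscus_bicolor, Saimiri_albus, Secale_palustris, Takifugu_sylvestris, Ursus_tricolor, Xenopus_vulgaris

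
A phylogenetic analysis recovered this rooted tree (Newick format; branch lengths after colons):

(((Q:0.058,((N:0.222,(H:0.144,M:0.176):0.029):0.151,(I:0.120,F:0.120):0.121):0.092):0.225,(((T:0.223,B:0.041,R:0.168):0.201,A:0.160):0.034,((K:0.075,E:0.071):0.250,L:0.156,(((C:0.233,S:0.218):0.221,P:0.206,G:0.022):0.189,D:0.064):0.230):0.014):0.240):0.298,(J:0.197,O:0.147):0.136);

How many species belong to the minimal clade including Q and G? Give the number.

18

The MRCA of Q and G is the node subtending ((Q,((N,(H,M)),(I,F))),(((T,B,R),A),((K,E),L,(((C,S),P,G),D)))).
That clade contains 18 terminal taxa: A, B, C, D, E, F, G, H, I, K, L, M, N, P, Q, R, S, T.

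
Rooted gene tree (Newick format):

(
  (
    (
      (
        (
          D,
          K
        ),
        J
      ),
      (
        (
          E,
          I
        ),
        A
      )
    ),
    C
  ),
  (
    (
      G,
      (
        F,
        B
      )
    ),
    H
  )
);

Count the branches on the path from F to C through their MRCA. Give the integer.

6

The MRCA of F and C is the root of the tree.
From F up to that node: 4 branches. From C up to the same node: 2 branches. Total: 4 + 2 = 6.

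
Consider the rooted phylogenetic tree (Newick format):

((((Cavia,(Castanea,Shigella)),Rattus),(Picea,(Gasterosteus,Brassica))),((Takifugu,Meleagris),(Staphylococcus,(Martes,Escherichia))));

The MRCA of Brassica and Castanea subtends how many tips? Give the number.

7

The MRCA of Brassica and Castanea is the node subtending (((Cavia,(Castanea,Shigella)),Rattus),(Picea,(Gasterosteus,Brassica))).
That clade contains 7 terminal taxa: Brassica, Castanea, Cavia, Gasterosteus, Picea, Rattus, Shigella.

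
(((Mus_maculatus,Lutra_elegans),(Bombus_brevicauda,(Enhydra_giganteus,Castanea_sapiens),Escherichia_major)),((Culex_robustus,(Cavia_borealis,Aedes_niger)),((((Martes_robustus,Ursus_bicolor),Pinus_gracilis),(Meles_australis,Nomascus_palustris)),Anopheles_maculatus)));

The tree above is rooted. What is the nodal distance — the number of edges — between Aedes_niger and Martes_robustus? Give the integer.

8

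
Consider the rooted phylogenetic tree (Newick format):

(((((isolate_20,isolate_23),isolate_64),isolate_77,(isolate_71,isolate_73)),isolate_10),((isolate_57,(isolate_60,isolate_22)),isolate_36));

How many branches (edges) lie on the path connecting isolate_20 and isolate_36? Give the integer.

7

The MRCA of isolate_20 and isolate_36 is the root of the tree.
From isolate_20 up to that node: 5 branches. From isolate_36 up to the same node: 2 branches. Total: 5 + 2 = 7.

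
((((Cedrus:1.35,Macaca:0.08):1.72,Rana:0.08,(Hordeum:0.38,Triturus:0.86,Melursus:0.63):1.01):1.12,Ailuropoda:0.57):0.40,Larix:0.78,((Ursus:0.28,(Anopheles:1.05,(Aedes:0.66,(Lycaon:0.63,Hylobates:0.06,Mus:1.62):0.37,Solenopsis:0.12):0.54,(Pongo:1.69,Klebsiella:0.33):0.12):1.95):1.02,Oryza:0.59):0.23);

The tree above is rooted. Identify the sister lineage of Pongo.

Klebsiella

Pongo attaches to the tree at the node subtending (Pongo,Klebsiella).
The other lineage descending from that same node — the sister group — is the single tip Klebsiella.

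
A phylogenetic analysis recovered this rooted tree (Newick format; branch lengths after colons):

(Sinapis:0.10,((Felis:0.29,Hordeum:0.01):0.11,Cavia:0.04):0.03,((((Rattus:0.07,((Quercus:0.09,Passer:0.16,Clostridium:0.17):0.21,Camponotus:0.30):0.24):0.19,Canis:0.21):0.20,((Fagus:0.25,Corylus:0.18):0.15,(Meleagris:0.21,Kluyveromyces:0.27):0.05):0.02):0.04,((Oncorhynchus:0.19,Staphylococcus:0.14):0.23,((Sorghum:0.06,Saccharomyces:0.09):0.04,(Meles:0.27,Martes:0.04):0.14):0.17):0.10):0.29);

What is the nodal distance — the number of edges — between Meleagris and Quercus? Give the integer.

The MRCA of Meleagris and Quercus is the node subtending (((Rattus,((Quercus,Passer,Clostridium),Camponotus)),Canis),((Fagus,Corylus),(Meleagris,Kluyveromyces))).
From Meleagris up to that node: 3 branches. From Quercus up to the same node: 5 branches. Total: 3 + 5 = 8.

8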